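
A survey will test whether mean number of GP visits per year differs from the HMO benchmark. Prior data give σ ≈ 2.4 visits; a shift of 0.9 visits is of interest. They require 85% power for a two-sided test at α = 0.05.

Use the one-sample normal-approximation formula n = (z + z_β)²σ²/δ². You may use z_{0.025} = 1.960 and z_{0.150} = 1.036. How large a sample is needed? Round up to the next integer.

n = (z_{α/2} + z_β)² · σ² / δ²
  = (1.960 + 1.036)² · 2.4² / 0.9²
  = 8.9760 · 5.76 / 0.81
  = 63.83
Round up → n = 64.

n = 64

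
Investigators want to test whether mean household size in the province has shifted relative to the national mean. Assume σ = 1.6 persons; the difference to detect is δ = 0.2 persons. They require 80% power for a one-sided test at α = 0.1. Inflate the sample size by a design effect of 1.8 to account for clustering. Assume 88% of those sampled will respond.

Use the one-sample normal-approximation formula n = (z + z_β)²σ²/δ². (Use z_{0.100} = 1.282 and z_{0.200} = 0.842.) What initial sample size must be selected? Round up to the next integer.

n = 591

n = (z_α + z_β)² · σ² / δ²
  = (1.282 + 0.842)² · 1.6² / 0.2²
  = 4.5114 · 2.56 / 0.04
  = 288.73
Design effect: 1.8 × 288.73 = 519.71.
Adjust for 88% response: 519.71 / 0.88 = 590.58.
Round up → n = 591.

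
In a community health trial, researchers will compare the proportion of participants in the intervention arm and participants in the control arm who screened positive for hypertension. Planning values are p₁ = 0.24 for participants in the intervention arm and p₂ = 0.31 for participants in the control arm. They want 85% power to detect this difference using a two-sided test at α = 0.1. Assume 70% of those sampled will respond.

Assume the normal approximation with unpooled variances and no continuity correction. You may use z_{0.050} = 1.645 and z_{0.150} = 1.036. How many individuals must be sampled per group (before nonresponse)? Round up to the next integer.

n = 831 per group

n = (z_{α/2} + z_β)² · [p₁(1−p₁) + p₂(1−p₂)] / (p₁ − p₂)²
  = (1.645 + 1.036)² · (0.24·0.76 + 0.31·0.69) / (-0.07)²
  = (2.681)² · (0.1824 + 0.2139) / 0.0049
  = 7.1878 · 0.3963 / 0.0049
  = 581.33
Adjust for 70% response: 581.33 / 0.70 = 830.47.
Round up → n = 831 per group.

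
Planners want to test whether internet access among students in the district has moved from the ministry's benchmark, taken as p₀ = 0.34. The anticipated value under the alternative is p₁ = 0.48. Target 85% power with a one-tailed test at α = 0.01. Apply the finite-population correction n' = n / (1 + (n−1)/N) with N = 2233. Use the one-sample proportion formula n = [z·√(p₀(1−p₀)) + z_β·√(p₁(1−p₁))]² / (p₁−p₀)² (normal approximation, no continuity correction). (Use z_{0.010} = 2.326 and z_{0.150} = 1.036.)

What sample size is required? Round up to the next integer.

n = 127

n = [z_α·√(p₀q₀) + z_β·√(p₁q₁)]² / (p₁ − p₀)²
  = [2.326·√(0.34·0.66) + 1.036·√(0.48·0.52)]² / (0.14)²
  = [2.326·0.4737 + 1.036·0.4996]² / 0.0196
  = [1.6194]² / 0.0196
  = 133.80
Finite-population correction (N = 2233): 133.80 / (1 + (133.80 − 1)/2233) = 126.29.
Round up → n = 127.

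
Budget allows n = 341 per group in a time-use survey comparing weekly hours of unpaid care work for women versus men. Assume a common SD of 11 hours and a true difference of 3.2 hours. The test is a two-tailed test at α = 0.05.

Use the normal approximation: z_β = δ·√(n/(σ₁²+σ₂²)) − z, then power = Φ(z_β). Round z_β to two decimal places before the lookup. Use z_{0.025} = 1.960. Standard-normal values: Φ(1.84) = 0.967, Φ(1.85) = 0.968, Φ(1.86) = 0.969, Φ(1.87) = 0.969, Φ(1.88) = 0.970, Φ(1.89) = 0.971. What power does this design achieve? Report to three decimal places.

z_β = δ·√(n/(σ₁²+σ₂²)) − z_{α/2}
    = 3.2 · √(341/242) − 1.960
    = 3.2 · 1.18705 − 1.960
    = 3.7986 − 1.960 = 1.8386 → 1.84
Power = Φ(1.84) = 0.967.

Power ≈ 0.967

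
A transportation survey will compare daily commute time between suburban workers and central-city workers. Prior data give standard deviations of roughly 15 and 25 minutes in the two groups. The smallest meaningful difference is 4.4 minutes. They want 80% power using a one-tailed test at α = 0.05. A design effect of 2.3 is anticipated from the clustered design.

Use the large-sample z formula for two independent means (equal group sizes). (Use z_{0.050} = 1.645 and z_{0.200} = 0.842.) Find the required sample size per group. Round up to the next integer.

n = 625 per group

n = (z_α + z_β)² · (σ₁² + σ₂²) / δ²
  = (1.645 + 0.842)² · (15² + 25² = 850) / 4.4²
  = 6.1852 · 850 / 19.36
  = 271.56
Design effect: 2.3 × 271.56 = 624.59.
Round up → n = 625 per group.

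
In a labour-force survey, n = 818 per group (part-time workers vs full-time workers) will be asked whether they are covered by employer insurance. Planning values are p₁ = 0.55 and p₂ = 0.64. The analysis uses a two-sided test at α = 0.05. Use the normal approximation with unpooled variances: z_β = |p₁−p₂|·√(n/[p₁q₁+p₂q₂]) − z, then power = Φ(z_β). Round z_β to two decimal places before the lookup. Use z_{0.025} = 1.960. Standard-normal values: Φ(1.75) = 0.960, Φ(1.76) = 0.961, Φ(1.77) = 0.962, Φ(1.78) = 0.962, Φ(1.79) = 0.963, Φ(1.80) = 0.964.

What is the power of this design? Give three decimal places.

Power ≈ 0.961

z_β = |p₁−p₂|·√(n/[p₁q₁+p₂q₂]) − z_{α/2}
    = 0.09 · √(818/0.4779) − 1.960
    = 0.09 · 41.3722 − 1.960
    = 3.7235 − 1.960 = 1.7635 → 1.76
Power = Φ(1.76) = 0.961.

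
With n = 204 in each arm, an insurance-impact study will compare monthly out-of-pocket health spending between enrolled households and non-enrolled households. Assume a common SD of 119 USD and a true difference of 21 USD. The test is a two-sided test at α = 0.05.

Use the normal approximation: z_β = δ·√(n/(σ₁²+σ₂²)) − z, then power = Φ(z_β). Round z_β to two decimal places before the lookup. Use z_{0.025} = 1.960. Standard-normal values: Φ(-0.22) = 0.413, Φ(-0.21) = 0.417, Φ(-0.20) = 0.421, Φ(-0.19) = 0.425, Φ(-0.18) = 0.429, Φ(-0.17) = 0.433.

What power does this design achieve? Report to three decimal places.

Power ≈ 0.429

z_β = δ·√(n/(σ₁²+σ₂²)) − z_{α/2}
    = 21 · √(204/28322) − 1.960
    = 21 · 0.08487 − 1.960
    = 1.7823 − 1.960 = -0.1777 → -0.18
Power = Φ(-0.18) = 0.429.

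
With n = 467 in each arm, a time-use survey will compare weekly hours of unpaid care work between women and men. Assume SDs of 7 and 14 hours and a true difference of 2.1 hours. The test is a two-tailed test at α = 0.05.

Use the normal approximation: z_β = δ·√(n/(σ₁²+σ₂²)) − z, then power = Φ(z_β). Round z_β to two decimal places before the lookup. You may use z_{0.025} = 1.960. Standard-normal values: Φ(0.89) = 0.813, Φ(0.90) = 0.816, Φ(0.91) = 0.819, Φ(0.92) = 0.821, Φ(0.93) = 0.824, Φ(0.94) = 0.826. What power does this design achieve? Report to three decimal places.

z_β = δ·√(n/(σ₁²+σ₂²)) − z_{α/2}
    = 2.1 · √(467/245) − 1.960
    = 2.1 · 1.38062 − 1.960
    = 2.8993 − 1.960 = 0.9393 → 0.94
Power = Φ(0.94) = 0.826.

Power ≈ 0.826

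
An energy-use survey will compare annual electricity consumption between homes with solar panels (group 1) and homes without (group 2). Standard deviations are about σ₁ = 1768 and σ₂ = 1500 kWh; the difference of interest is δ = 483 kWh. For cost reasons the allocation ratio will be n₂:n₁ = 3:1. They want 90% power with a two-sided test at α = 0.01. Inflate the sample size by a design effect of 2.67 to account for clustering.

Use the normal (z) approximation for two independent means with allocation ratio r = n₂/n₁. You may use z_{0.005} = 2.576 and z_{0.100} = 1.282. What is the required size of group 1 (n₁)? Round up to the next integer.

n₁ = 661

n₁ = (z_{α/2} + z_β)² · (σ₁² + σ₂²/r) / δ²
   = (2.576 + 1.282)² · (1768² + 1500²/3) / 483²
   = 14.8842 · (3125824 + 750000) / 233289
   = 14.8842 · 3875824 / 233289
   = 247.28
Design effect: 2.67 × 247.28 = 660.25.
Round up → n₁ = 661; n₂ = r·n₁ = 3 × 661 = 1983.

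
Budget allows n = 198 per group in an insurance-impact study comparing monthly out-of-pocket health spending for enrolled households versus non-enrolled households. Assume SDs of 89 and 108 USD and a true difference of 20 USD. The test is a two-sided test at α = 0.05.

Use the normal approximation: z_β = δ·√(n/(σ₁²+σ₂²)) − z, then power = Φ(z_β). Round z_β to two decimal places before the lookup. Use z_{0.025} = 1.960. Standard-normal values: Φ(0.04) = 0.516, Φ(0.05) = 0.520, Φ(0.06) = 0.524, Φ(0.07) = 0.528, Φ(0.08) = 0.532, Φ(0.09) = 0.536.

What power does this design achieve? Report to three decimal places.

z_β = δ·√(n/(σ₁²+σ₂²)) − z_{α/2}
    = 20 · √(198/19585) − 1.960
    = 20 · 0.10055 − 1.960
    = 2.0109 − 1.960 = 0.0509 → 0.05
Power = Φ(0.05) = 0.520.

Power ≈ 0.520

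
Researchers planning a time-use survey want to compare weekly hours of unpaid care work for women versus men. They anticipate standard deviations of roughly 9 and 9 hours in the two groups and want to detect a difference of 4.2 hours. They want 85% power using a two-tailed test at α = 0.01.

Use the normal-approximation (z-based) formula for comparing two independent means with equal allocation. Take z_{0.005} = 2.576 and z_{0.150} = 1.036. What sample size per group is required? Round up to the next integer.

n = (z_{α/2} + z_β)² · (σ₁² + σ₂²) / δ²
  = (2.576 + 1.036)² · (9² + 9² = 162) / 4.2²
  = 13.0465 · 162 / 17.64
  = 119.82
Round up → n = 120 per group.

n = 120 per group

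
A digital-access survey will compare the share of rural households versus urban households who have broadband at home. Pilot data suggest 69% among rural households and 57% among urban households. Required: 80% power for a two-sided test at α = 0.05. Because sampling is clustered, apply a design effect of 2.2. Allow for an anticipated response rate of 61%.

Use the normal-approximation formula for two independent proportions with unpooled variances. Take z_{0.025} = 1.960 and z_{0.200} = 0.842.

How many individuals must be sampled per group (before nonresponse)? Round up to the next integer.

n = 903 per group

n = (z_{α/2} + z_β)² · [p₁(1−p₁) + p₂(1−p₂)] / (p₁ − p₂)²
  = (1.960 + 0.842)² · (0.69·0.31 + 0.57·0.43) / (0.12)²
  = (2.802)² · (0.2139 + 0.2451) / 0.0144
  = 7.8512 · 0.4590 / 0.0144
  = 250.26
Design effect: 2.2 × 250.26 = 550.57.
Adjust for 61% response: 550.57 / 0.61 = 902.57.
Round up → n = 903 per group.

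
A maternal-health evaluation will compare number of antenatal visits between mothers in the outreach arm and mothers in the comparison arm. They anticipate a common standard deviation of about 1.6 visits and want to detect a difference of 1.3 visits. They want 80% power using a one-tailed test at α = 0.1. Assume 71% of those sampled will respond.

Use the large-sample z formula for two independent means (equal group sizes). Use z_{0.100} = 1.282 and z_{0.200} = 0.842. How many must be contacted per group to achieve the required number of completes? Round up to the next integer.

n = (z_α + z_β)² · (σ₁² + σ₂²) / δ²
  = (1.282 + 0.842)² · (2·1.6² = 5.12) / 1.3²
  = 4.5114 · 5.12 / 1.69
  = 13.67
Adjust for 71% response: 13.67 / 0.71 = 19.25.
Round up → n = 20 per group.

n = 20 per group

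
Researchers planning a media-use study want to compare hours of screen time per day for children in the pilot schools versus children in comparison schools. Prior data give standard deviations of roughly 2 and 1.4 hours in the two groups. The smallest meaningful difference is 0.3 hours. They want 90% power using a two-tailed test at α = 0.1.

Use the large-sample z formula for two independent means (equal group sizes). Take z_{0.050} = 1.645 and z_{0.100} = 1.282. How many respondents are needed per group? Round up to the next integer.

n = 568 per group

n = (z_{α/2} + z_β)² · (σ₁² + σ₂²) / δ²
  = (1.645 + 1.282)² · (2² + 1.4² = 5.96) / 0.3²
  = 8.5673 · 5.96 / 0.09
  = 567.35
Round up → n = 568 per group.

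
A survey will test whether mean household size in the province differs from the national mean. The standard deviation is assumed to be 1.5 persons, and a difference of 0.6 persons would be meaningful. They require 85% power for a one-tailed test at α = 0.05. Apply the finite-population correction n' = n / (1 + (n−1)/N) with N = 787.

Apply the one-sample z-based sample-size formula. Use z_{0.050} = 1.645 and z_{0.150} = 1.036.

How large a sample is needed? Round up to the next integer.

n = (z_α + z_β)² · σ² / δ²
  = (1.645 + 1.036)² · 1.5² / 0.6²
  = 7.1878 · 2.25 / 0.36
  = 44.92
Finite-population correction (N = 787): 44.92 / (1 + (44.92 − 1)/787) = 42.55.
Round up → n = 43.

n = 43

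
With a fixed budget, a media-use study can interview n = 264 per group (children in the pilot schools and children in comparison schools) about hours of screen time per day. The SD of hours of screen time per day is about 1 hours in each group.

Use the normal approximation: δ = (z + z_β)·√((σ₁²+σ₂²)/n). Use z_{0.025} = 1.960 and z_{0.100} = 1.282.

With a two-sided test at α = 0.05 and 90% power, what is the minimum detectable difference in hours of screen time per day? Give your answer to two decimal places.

δ = (z_{α/2} + z_β) · √((σ₁²+σ₂²)/n)
  = (1.960 + 1.282) · √(2/264)
  = 3.242 · √0.00758
  = 3.242 · 0.0870
  = 0.2822

Minimum detectable difference ≈ 0.28 hours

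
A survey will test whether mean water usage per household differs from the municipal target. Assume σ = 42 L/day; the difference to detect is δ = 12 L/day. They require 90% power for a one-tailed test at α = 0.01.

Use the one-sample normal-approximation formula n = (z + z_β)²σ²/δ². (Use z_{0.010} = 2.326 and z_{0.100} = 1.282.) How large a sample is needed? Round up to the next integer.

n = (z_α + z_β)² · σ² / δ²
  = (2.326 + 1.282)² · 42² / 12²
  = 13.0177 · 1764 / 144
  = 159.47
Round up → n = 160.

n = 160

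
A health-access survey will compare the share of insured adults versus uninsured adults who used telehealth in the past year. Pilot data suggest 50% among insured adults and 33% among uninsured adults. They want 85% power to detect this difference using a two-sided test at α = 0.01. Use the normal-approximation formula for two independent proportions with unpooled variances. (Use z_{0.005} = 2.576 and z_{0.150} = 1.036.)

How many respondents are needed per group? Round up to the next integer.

n = 213 per group

n = (z_{α/2} + z_β)² · [p₁(1−p₁) + p₂(1−p₂)] / (p₁ − p₂)²
  = (2.576 + 1.036)² · (0.50·0.50 + 0.33·0.67) / (0.17)²
  = (3.612)² · (0.2500 + 0.2211) / 0.0289
  = 13.0465 · 0.4711 / 0.0289
  = 212.67
Round up → n = 213 per group.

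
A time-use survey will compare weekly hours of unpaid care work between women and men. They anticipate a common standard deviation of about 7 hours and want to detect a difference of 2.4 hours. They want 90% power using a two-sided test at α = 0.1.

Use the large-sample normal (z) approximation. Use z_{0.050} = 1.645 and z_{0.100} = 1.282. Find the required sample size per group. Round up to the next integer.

n = 146 per group

n = (z_{α/2} + z_β)² · (σ₁² + σ₂²) / δ²
  = (1.645 + 1.282)² · (2·7² = 98) / 2.4²
  = 8.5673 · 98 / 5.76
  = 145.76
Round up → n = 146 per group.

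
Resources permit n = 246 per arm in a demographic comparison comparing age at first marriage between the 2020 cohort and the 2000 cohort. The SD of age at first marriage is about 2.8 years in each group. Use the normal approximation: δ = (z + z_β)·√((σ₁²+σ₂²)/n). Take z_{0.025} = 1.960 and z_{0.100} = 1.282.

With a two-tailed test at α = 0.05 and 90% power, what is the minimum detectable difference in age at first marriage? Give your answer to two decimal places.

Minimum detectable difference ≈ 0.82 years

δ = (z_{α/2} + z_β) · √((σ₁²+σ₂²)/n)
  = (1.960 + 1.282) · √(15.68/246)
  = 3.242 · √0.06374
  = 3.242 · 0.2525
  = 0.8185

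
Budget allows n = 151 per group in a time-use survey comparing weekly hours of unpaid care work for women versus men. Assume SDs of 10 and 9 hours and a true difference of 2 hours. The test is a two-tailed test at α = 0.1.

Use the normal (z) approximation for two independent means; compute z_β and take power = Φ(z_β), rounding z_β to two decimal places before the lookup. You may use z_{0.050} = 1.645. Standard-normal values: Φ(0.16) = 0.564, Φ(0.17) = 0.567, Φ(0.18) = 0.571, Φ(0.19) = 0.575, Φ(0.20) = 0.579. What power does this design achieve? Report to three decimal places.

Power ≈ 0.571

z_β = δ·√(n/(σ₁²+σ₂²)) − z_{α/2}
    = 2 · √(151/181) − 1.645
    = 2 · 0.91338 − 1.645
    = 1.8268 − 1.645 = 0.1818 → 0.18
Power = Φ(0.18) = 0.571.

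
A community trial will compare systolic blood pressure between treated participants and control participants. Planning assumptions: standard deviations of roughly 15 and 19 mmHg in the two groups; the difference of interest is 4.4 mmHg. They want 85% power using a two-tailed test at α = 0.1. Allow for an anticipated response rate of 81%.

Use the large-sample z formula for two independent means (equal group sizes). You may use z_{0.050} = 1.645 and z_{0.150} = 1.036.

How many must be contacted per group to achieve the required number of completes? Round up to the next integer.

n = (z_{α/2} + z_β)² · (σ₁² + σ₂²) / δ²
  = (1.645 + 1.036)² · (15² + 19² = 586) / 4.4²
  = 7.1878 · 586 / 19.36
  = 217.56
Adjust for 81% response: 217.56 / 0.81 = 268.60.
Round up → n = 269 per group.

n = 269 per group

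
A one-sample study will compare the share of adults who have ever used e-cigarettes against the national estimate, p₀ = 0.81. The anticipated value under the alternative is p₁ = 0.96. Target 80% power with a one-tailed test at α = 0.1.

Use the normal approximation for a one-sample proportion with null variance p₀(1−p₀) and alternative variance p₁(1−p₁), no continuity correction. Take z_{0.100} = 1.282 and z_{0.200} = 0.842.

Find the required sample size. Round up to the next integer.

n = [z_α·√(p₀q₀) + z_β·√(p₁q₁)]² / (p₁ − p₀)²
  = [1.282·√(0.81·0.19) + 0.842·√(0.96·0.04)]² / (0.15)²
  = [1.282·0.3923 + 0.842·0.1960]² / 0.0225
  = [0.6679]² / 0.0225
  = 19.83
Round up → n = 20.

n = 20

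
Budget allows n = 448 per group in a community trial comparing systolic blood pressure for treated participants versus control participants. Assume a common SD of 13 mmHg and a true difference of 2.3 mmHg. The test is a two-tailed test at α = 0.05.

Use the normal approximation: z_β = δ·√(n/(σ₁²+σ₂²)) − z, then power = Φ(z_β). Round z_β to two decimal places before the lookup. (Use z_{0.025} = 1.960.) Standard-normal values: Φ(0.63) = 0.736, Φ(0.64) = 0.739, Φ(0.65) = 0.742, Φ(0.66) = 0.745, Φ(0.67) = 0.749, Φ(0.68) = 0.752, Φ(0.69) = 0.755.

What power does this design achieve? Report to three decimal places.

z_β = δ·√(n/(σ₁²+σ₂²)) − z_{α/2}
    = 2.3 · √(448/338) − 1.960
    = 2.3 · 1.15128 − 1.960
    = 2.6479 − 1.960 = 0.6879 → 0.69
Power = Φ(0.69) = 0.755.

Power ≈ 0.755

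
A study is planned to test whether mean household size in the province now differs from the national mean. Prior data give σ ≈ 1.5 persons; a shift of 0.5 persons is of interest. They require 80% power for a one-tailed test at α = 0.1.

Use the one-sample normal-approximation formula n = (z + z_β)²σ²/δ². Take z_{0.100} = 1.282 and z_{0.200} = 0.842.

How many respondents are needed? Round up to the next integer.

n = (z_α + z_β)² · σ² / δ²
  = (1.282 + 0.842)² · 1.5² / 0.5²
  = 4.5114 · 2.25 / 0.25
  = 40.60
Round up → n = 41.

n = 41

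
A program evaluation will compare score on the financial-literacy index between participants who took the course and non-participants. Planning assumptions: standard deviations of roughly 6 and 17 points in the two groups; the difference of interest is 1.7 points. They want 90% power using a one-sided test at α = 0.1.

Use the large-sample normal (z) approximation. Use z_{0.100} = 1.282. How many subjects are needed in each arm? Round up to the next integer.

n = 740 per group

n = (z_α + z_β)² · (σ₁² + σ₂²) / δ²
  = (1.282 + 1.282)² · (6² + 17² = 325) / 1.7²
  = 6.5741 · 325 / 2.89
  = 739.30
Round up → n = 740 per group.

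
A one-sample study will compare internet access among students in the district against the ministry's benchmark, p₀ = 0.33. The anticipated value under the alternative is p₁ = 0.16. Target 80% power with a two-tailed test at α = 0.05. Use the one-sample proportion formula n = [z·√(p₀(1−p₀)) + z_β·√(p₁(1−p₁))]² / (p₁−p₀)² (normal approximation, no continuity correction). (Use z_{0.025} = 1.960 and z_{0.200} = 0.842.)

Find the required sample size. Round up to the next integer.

n = 53

n = [z_{α/2}·√(p₀q₀) + z_β·√(p₁q₁)]² / (p₁ − p₀)²
  = [1.960·√(0.33·0.67) + 0.842·√(0.16·0.84)]² / (-0.17)²
  = [1.960·0.4702 + 0.842·0.3666]² / 0.0289
  = [1.2303]² / 0.0289
  = 52.37
Round up → n = 53.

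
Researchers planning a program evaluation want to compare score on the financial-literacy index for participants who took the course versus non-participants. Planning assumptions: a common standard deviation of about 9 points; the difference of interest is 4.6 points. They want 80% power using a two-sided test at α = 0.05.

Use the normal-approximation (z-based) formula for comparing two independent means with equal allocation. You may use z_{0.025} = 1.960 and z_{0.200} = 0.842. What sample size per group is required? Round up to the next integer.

n = (z_{α/2} + z_β)² · (σ₁² + σ₂²) / δ²
  = (1.960 + 0.842)² · (2·9² = 162) / 4.6²
  = 7.8512 · 162 / 21.16
  = 60.11
Round up → n = 61 per group.

n = 61 per group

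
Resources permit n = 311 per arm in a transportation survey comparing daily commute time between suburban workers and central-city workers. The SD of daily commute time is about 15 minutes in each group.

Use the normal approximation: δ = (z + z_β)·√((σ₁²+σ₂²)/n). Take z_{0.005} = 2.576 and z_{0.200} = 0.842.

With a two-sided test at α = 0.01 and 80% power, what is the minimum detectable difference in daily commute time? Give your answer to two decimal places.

δ = (z_{α/2} + z_β) · √((σ₁²+σ₂²)/n)
  = (2.576 + 0.842) · √(450/311)
  = 3.418 · √1.4469
  = 3.418 · 1.2029
  = 4.1115

Minimum detectable difference ≈ 4.11 minutes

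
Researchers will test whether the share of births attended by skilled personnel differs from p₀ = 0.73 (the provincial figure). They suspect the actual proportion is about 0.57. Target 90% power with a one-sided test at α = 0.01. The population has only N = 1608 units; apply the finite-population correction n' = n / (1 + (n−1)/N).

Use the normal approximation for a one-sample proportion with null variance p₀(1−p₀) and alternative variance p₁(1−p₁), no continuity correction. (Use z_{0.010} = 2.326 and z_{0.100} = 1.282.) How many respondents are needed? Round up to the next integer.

n = 102

n = [z_α·√(p₀q₀) + z_β·√(p₁q₁)]² / (p₁ − p₀)²
  = [2.326·√(0.73·0.27) + 1.282·√(0.57·0.43)]² / (-0.16)²
  = [2.326·0.4440 + 1.282·0.4951]² / 0.0256
  = [1.6673]² / 0.0256
  = 108.59
Finite-population correction (N = 1608): 108.59 / (1 + (108.59 − 1)/1608) = 101.78.
Round up → n = 102.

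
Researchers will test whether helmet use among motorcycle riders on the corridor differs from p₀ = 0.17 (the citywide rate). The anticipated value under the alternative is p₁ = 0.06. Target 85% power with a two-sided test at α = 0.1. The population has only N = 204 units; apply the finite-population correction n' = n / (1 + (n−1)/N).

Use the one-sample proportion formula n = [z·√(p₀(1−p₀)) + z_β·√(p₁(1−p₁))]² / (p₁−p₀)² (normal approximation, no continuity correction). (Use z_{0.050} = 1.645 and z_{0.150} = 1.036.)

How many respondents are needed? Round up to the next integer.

n = 48

n = [z_{α/2}·√(p₀q₀) + z_β·√(p₁q₁)]² / (p₁ − p₀)²
  = [1.645·√(0.17·0.83) + 1.036·√(0.06·0.94)]² / (-0.11)²
  = [1.645·0.3756 + 1.036·0.2375]² / 0.0121
  = [0.8640]² / 0.0121
  = 61.69
Finite-population correction (N = 204): 61.69 / (1 + (61.69 − 1)/204) = 47.54.
Round up → n = 48.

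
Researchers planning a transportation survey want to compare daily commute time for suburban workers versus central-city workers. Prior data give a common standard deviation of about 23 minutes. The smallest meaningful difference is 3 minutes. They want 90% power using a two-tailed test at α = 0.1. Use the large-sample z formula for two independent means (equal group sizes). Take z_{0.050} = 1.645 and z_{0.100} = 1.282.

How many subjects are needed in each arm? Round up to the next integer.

n = (z_{α/2} + z_β)² · (σ₁² + σ₂²) / δ²
  = (1.645 + 1.282)² · (2·23² = 1058) / 3²
  = 8.5673 · 1058 / 9
  = 1007.14
Round up → n = 1008 per group.

n = 1008 per group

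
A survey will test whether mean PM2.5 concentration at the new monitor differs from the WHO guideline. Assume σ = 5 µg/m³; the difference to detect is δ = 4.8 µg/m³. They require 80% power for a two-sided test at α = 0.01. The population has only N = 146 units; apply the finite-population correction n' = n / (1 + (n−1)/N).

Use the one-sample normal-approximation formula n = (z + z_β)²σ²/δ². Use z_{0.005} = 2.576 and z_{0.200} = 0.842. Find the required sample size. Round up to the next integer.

n = (z_{α/2} + z_β)² · σ² / δ²
  = (2.576 + 0.842)² · 5² / 4.8²
  = 11.6827 · 25 / 23.04
  = 12.68
Finite-population correction (N = 146): 12.68 / (1 + (12.68 − 1)/146) = 11.74.
Round up → n = 12.

n = 12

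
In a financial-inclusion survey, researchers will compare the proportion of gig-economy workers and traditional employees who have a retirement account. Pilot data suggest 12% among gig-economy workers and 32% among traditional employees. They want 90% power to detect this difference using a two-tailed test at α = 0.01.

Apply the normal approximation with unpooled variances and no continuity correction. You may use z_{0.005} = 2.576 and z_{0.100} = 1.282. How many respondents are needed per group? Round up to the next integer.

n = 121 per group

n = (z_{α/2} + z_β)² · [p₁(1−p₁) + p₂(1−p₂)] / (p₁ − p₂)²
  = (2.576 + 1.282)² · (0.12·0.88 + 0.32·0.68) / (-0.20)²
  = (3.858)² · (0.1056 + 0.2176) / 0.0400
  = 14.8842 · 0.3232 / 0.0400
  = 120.26
Round up → n = 121 per group.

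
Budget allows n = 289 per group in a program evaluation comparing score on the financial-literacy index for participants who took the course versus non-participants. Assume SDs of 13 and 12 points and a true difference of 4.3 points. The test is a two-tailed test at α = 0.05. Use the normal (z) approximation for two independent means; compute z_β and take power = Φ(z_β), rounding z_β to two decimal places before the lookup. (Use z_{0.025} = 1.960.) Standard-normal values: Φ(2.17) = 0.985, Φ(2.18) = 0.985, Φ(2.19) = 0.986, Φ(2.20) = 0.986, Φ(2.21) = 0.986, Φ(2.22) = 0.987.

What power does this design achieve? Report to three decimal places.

z_β = δ·√(n/(σ₁²+σ₂²)) − z_{α/2}
    = 4.3 · √(289/313) − 1.960
    = 4.3 · 0.96090 − 1.960
    = 4.1319 − 1.960 = 2.1719 → 2.17
Power = Φ(2.17) = 0.985.

Power ≈ 0.985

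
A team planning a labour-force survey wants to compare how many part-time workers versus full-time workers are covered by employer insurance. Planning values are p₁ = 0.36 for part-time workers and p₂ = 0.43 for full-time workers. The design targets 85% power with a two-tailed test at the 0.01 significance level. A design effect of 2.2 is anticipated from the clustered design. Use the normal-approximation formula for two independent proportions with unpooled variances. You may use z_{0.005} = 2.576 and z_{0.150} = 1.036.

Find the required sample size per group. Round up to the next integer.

n = (z_{α/2} + z_β)² · [p₁(1−p₁) + p₂(1−p₂)] / (p₁ − p₂)²
  = (2.576 + 1.036)² · (0.36·0.64 + 0.43·0.57) / (-0.07)²
  = (3.612)² · (0.2304 + 0.2451) / 0.0049
  = 13.0465 · 0.4755 / 0.0049
  = 1266.05
Design effect: 2.2 × 1266.05 = 2785.30.
Round up → n = 2786 per group.

n = 2786 per group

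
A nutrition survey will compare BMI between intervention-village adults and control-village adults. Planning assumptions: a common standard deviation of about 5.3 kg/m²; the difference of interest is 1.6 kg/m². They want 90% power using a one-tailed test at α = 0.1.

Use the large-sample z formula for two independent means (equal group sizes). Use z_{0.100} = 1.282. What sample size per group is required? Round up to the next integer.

n = 145 per group

n = (z_α + z_β)² · (σ₁² + σ₂²) / δ²
  = (1.282 + 1.282)² · (2·5.3² = 56.18) / 1.6²
  = 6.5741 · 56.18 / 2.56
  = 144.27
Round up → n = 145 per group.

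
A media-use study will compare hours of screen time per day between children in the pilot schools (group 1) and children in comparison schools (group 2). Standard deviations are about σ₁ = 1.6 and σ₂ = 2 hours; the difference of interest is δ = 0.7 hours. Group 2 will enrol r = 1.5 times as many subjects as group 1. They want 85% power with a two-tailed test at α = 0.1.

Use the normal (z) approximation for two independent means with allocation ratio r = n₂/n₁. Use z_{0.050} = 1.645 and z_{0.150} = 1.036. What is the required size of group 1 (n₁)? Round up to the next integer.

n₁ = (z_{α/2} + z_β)² · (σ₁² + σ₂²/r) / δ²
   = (1.645 + 1.036)² · (1.6² + 2²/1.5) / 0.7²
   = 7.1878 · (2.56 + 2.6667) / 0.49
   = 7.1878 · 5.2267 / 0.49
   = 76.67
Round up → n₁ = 77; n₂ = r·n₁ = 1.5 × 77 = 116.

n₁ = 77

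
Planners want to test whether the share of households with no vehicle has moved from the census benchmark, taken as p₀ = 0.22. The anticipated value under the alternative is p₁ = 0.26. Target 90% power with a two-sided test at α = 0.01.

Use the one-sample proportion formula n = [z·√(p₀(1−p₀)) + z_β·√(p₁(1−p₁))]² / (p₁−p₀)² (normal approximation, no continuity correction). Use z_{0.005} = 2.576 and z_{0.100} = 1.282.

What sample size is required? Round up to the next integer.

n = 1660

n = [z_{α/2}·√(p₀q₀) + z_β·√(p₁q₁)]² / (p₁ − p₀)²
  = [2.576·√(0.22·0.78) + 1.282·√(0.26·0.74)]² / (0.04)²
  = [2.576·0.4142 + 1.282·0.4386]² / 0.0016
  = [1.6294]² / 0.0016
  = 1659.40
Round up → n = 1660.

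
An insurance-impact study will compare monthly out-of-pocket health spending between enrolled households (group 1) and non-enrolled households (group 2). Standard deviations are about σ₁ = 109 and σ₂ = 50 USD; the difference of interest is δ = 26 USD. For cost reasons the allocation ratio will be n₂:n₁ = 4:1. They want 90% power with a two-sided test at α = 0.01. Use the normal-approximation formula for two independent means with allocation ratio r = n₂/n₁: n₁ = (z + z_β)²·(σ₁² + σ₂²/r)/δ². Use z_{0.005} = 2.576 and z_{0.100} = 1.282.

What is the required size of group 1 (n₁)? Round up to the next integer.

n₁ = 276

n₁ = (z_{α/2} + z_β)² · (σ₁² + σ₂²/r) / δ²
   = (2.576 + 1.282)² · (109² + 50²/4) / 26²
   = 14.8842 · (11881 + 625) / 676
   = 14.8842 · 12506 / 676
   = 275.36
Round up → n₁ = 276; n₂ = r·n₁ = 4 × 276 = 1104.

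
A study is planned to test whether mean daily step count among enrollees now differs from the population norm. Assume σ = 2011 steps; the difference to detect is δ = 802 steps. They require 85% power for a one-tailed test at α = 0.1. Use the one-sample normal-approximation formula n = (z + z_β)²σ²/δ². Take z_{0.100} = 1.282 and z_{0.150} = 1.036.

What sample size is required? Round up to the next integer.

n = 34

n = (z_α + z_β)² · σ² / δ²
  = (1.282 + 1.036)² · 2011² / 802²
  = 5.3731 · 4044121 / 643204
  = 33.78
Round up → n = 34.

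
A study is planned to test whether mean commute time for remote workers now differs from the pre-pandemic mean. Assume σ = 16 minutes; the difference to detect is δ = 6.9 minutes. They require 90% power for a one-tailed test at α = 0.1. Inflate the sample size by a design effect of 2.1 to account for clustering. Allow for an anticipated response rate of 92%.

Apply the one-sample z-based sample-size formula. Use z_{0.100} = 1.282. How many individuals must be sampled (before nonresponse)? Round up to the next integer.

n = (z_α + z_β)² · σ² / δ²
  = (1.282 + 1.282)² · 16² / 6.9²
  = 6.5741 · 256 / 47.61
  = 35.35
Design effect: 2.1 × 35.35 = 74.23.
Adjust for 92% response: 74.23 / 0.92 = 80.69.
Round up → n = 81.

n = 81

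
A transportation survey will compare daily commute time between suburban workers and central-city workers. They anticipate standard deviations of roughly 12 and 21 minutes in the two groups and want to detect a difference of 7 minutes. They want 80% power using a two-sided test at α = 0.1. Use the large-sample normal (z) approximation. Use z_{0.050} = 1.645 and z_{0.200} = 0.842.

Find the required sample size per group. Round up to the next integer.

n = 74 per group

n = (z_{α/2} + z_β)² · (σ₁² + σ₂²) / δ²
  = (1.645 + 0.842)² · (12² + 21² = 585) / 7²
  = 6.1852 · 585 / 49
  = 73.84
Round up → n = 74 per group.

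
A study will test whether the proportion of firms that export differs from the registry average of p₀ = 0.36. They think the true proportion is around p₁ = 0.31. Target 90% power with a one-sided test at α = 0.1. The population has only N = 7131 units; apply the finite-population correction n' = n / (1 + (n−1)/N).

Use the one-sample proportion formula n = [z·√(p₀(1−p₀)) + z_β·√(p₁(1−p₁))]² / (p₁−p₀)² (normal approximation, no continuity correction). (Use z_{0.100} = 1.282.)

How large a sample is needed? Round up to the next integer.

n = 540

n = [z_α·√(p₀q₀) + z_β·√(p₁q₁)]² / (p₁ − p₀)²
  = [1.282·√(0.36·0.64) + 1.282·√(0.31·0.69)]² / (-0.05)²
  = [1.282·0.4800 + 1.282·0.4625]² / 0.0025
  = [1.2083]² / 0.0025
  = 583.97
Finite-population correction (N = 7131): 583.97 / (1 + (583.97 − 1)/7131) = 539.84.
Round up → n = 540.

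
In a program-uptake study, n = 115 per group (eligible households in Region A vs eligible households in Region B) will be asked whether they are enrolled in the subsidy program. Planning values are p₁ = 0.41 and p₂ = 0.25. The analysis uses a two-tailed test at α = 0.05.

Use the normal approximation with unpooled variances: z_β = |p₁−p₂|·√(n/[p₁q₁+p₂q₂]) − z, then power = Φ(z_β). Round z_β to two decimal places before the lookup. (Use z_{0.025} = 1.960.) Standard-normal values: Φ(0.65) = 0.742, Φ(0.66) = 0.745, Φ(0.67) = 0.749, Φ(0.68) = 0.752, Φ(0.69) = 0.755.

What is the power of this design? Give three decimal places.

z_β = |p₁−p₂|·√(n/[p₁q₁+p₂q₂]) − z_{α/2}
    = 0.16 · √(115/0.4294) − 1.960
    = 0.16 · 16.3651 − 1.960
    = 2.6184 − 1.960 = 0.6584 → 0.66
Power = Φ(0.66) = 0.745.

Power ≈ 0.745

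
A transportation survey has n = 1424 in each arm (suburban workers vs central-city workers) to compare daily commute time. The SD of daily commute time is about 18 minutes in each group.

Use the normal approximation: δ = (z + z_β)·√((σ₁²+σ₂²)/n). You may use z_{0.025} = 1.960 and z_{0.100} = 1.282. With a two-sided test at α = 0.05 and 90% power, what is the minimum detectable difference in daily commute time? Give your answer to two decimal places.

δ = (z_{α/2} + z_β) · √((σ₁²+σ₂²)/n)
  = (1.960 + 1.282) · √(648/1424)
  = 3.242 · √0.45506
  = 3.242 · 0.6746
  = 2.1870

Minimum detectable difference ≈ 2.19 minutes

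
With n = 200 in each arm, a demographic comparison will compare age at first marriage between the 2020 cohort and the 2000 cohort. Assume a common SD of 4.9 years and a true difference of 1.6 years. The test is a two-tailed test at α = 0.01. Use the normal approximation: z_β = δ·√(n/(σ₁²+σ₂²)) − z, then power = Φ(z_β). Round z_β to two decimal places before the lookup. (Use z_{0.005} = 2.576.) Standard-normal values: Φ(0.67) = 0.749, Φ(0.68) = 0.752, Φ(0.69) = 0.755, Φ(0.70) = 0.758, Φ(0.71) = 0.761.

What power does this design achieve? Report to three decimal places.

Power ≈ 0.755

z_β = δ·√(n/(σ₁²+σ₂²)) − z_{α/2}
    = 1.6 · √(200/48.02) − 2.576
    = 1.6 · 2.04082 − 2.576
    = 3.2653 − 2.576 = 0.6893 → 0.69
Power = Φ(0.69) = 0.755.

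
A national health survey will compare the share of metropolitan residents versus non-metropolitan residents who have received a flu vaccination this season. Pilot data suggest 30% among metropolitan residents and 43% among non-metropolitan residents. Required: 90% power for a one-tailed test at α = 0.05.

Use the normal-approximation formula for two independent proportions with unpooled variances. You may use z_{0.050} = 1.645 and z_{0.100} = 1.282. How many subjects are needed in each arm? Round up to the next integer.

n = 231 per group

n = (z_α + z_β)² · [p₁(1−p₁) + p₂(1−p₂)] / (p₁ − p₂)²
  = (1.645 + 1.282)² · (0.30·0.70 + 0.43·0.57) / (-0.13)²
  = (2.927)² · (0.2100 + 0.2451) / 0.0169
  = 8.5673 · 0.4551 / 0.0169
  = 230.71
Round up → n = 231 per group.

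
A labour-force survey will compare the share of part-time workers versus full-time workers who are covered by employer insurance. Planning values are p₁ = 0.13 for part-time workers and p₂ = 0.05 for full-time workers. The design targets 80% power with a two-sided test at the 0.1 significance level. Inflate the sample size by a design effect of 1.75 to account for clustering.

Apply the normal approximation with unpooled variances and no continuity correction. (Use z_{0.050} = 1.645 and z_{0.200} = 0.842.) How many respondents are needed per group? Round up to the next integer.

n = (z_{α/2} + z_β)² · [p₁(1−p₁) + p₂(1−p₂)] / (p₁ − p₂)²
  = (1.645 + 0.842)² · (0.13·0.87 + 0.05·0.95) / (0.08)²
  = (2.487)² · (0.1131 + 0.0475) / 0.0064
  = 6.1852 · 0.1606 / 0.0064
  = 155.21
Design effect: 1.75 × 155.21 = 271.62.
Round up → n = 272 per group.

n = 272 per group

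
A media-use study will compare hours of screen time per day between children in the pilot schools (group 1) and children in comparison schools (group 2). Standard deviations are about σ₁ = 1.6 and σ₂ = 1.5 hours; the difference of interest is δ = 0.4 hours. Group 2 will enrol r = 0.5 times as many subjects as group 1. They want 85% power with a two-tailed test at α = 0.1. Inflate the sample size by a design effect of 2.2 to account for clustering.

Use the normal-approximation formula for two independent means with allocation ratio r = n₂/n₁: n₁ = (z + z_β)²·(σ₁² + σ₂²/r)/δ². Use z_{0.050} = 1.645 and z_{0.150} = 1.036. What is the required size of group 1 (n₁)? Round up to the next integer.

n₁ = (z_{α/2} + z_β)² · (σ₁² + σ₂²/r) / δ²
   = (1.645 + 1.036)² · (1.6² + 1.5²/0.5) / 0.4²
   = 7.1878 · (2.56 + 4.5) / 0.16
   = 7.1878 · 7.06 / 0.16
   = 317.16
Design effect: 2.2 × 317.16 = 697.75.
Round up → n₁ = 698; n₂ = r·n₁ = 0.5 × 698 = 349.

n₁ = 698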